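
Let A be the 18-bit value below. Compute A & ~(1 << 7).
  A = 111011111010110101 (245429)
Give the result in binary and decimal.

Mask = ~(1 << 7) = 111111111101111111
Bit 7 of A is 1, so AND-ing with the mask clears it to 0.
  111011111010110101
& 111111111101111111
--------------------
  111011111000110101

Answer: 111011111000110101 (245301)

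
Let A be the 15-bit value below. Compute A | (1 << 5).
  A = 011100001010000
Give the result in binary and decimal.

Mask = 1 << 5 = 000000000100000
Bit 5 of A is 0, so OR-ing with the mask flips it to 1.
  011100001010000
| 000000000100000
-----------------
  011100001110000

Answer: 011100001110000 (14448)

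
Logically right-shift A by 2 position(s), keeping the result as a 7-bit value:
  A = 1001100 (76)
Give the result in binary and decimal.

Logical shift right by 2: drop the bottom 2 bit(s), prepend 2 zero(s) on the left.
  1001100  ->  keep [10011], discard [00], prepend 00
= 0010011

Answer: 0010011 (19)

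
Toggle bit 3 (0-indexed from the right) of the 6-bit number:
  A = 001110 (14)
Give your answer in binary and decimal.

Mask = 1 << 3 = 001000
Bit 3 of A is 1; XOR with the mask flips it to 0.
  001110
^ 001000
--------
  000110

Answer: 000110 (6)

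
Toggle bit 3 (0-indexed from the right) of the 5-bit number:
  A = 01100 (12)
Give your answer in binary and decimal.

Mask = 1 << 3 = 01000
Bit 3 of A is 1; XOR with the mask flips it to 0.
  01100
^ 01000
-------
  00100

Answer: 00100 (4)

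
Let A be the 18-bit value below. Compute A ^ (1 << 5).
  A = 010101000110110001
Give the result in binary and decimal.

Mask = 1 << 5 = 000000000000100000
Bit 5 of A is 1; XOR with the mask flips it to 0.
  010101000110110001
^ 000000000000100000
--------------------
  010101000110010001

Answer: 010101000110010001 (86417)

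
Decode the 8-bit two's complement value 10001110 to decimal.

MSB is 1, so the value is negative. Find the magnitude:
1. Invert bits:  01110001
2. Add 1:        01110010  = 114
3. Apply sign:   -114

Answer: -114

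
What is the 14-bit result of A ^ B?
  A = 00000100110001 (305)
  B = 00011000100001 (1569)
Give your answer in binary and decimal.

Apply ^ to each column (1 where bits differ):
  00000100110001
^ 00011000100001
----------------
  00011100010000

Answer: 00011100010000 (1808)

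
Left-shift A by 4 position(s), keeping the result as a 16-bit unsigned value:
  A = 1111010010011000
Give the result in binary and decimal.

Shift left by 4: drop the top 4 bit(s), append 4 zero(s) on the right.
  1111010010011000  ->  discard [1111], keep [010010011000], append 0000
= 0100100110000000

Answer: 0100100110000000 (18816)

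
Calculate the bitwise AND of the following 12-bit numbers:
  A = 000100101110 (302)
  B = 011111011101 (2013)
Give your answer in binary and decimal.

Apply & to each column (1 only where both bits are 1):
  000100101110
& 011111011101
--------------
  000100001100

Answer: 000100001100 (268)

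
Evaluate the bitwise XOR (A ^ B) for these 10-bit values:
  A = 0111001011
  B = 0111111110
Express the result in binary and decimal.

Apply ^ to each column (1 where bits differ):
  0111001011
^ 0111111110
------------
  0000110101

Answer: 0000110101 (53)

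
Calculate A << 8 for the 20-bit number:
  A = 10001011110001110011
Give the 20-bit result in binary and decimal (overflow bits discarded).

Shift left by 8: drop the top 8 bit(s), append 8 zero(s) on the right.
  10001011110001110011  ->  discard [10001011], keep [110001110011], append 00000000
= 11000111001100000000

Answer: 11000111001100000000 (815872)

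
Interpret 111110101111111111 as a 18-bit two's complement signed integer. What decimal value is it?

MSB is 1, so the value is negative. Find the magnitude:
1. Invert bits:  000001010000000000
2. Add 1:        000001010000000001  = 5121
3. Apply sign:   -5121

Answer: -5121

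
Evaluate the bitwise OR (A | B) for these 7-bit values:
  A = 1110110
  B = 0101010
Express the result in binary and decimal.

Apply | to each column (1 where either bit is 1):
  1110110
| 0101010
---------
  1111110

Answer: 1111110 (126)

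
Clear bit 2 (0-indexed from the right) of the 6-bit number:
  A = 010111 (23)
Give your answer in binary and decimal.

Mask = ~(1 << 2) = 111011
Bit 2 of A is 1, so AND-ing with the mask clears it to 0.
  010111
& 111011
--------
  010011

Answer: 010011 (19)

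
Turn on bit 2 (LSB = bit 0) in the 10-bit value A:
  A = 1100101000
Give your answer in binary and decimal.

Mask = 1 << 2 = 0000000100
Bit 2 of A is 0, so OR-ing with the mask flips it to 1.
  1100101000
| 0000000100
------------
  1100101100

Answer: 1100101100 (812)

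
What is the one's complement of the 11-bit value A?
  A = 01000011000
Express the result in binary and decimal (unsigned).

Flip each bit (0->1, 1->0):
  01000011000
  10111100111

Answer: 10111100111 (1511)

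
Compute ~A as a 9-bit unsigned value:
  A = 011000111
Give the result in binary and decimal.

Flip each bit (0->1, 1->0):
  011000111
  100111000

Answer: 100111000 (312)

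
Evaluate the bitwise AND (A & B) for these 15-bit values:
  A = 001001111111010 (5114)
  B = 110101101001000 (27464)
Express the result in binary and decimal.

Apply & to each column (1 only where both bits are 1):
  001001111111010
& 110101101001000
-----------------
  000001101001000

Answer: 000001101001000 (840)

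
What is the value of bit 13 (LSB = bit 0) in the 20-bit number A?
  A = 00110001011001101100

Bit 13 is the 14th from the right.
  00110001011001101100
        ^
That bit is 0.

Answer: 0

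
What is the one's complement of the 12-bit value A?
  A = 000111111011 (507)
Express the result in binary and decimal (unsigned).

Flip each bit (0->1, 1->0):
  000111111011
  111000000100

Answer: 111000000100 (3588)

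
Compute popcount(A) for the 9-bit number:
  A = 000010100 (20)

000010100
1-bits at positions (from bit 0 = LSB): 2, 4
Count = 2

Answer: 2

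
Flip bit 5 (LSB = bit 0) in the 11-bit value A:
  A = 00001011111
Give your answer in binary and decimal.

Mask = 1 << 5 = 00000100000
Bit 5 of A is 0; XOR with the mask flips it to 1.
  00001011111
^ 00000100000
-------------
  00001111111

Answer: 00001111111 (127)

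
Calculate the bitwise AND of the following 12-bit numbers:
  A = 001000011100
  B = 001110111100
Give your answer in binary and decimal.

Apply & to each column (1 only where both bits are 1):
  001000011100
& 001110111100
--------------
  001000011100

Answer: 001000011100 (540)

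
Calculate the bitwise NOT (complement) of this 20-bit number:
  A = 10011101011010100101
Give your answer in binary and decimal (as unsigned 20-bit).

Flip each bit (0->1, 1->0):
  10011101011010100101
  01100010100101011010

Answer: 01100010100101011010 (403802)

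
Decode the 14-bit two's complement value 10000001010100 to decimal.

MSB is 1, so the value is negative. Find the magnitude:
1. Invert bits:  01111110101011
2. Add 1:        01111110101100  = 8108
3. Apply sign:   -8108

Answer: -8108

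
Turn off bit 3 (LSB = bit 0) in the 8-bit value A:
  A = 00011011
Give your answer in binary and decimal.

Mask = ~(1 << 3) = 11110111
Bit 3 of A is 1, so AND-ing with the mask clears it to 0.
  00011011
& 11110111
----------
  00010011

Answer: 00010011 (19)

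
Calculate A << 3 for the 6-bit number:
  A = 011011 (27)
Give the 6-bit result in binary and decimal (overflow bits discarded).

Shift left by 3: drop the top 3 bit(s), append 3 zero(s) on the right.
  011011  ->  discard [011], keep [011], append 000
= 011000

Answer: 011000 (24)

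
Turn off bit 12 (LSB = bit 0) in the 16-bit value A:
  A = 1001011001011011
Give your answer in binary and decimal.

Mask = ~(1 << 12) = 1110111111111111
Bit 12 of A is 1, so AND-ing with the mask clears it to 0.
  1001011001011011
& 1110111111111111
------------------
  1000011001011011

Answer: 1000011001011011 (34395)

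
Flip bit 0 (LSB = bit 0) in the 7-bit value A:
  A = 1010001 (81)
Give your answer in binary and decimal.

Mask = 1 << 0 = 0000001
Bit 0 of A is 1; XOR with the mask flips it to 0.
  1010001
^ 0000001
---------
  1010000

Answer: 1010000 (80)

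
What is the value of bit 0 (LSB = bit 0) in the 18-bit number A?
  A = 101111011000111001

Bit 0 is the 1st from the right.
  101111011000111001
                   ^
That bit is 1.

Answer: 1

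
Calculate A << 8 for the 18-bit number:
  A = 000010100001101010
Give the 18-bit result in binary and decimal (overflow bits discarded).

Shift left by 8: drop the top 8 bit(s), append 8 zero(s) on the right.
  000010100001101010  ->  discard [00001010], keep [0001101010], append 00000000
= 000110101000000000

Answer: 000110101000000000 (27136)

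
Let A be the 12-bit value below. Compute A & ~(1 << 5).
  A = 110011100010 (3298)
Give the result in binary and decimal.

Mask = ~(1 << 5) = 111111011111
Bit 5 of A is 1, so AND-ing with the mask clears it to 0.
  110011100010
& 111111011111
--------------
  110011000010

Answer: 110011000010 (3266)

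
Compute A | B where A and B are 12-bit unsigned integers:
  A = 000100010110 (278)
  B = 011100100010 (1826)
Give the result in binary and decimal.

Apply | to each column (1 where either bit is 1):
  000100010110
| 011100100010
--------------
  011100110110

Answer: 011100110110 (1846)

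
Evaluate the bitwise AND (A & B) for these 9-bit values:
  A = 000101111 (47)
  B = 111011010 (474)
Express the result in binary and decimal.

Apply & to each column (1 only where both bits are 1):
  000101111
& 111011010
-----------
  000001010

Answer: 000001010 (10)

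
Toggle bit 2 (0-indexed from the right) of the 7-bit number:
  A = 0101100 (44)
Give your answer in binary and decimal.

Mask = 1 << 2 = 0000100
Bit 2 of A is 1; XOR with the mask flips it to 0.
  0101100
^ 0000100
---------
  0101000

Answer: 0101000 (40)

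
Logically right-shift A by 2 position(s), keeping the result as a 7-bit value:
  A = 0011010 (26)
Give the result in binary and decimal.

Logical shift right by 2: drop the bottom 2 bit(s), prepend 2 zero(s) on the left.
  0011010  ->  keep [00110], discard [10], prepend 00
= 0000110

Answer: 0000110 (6)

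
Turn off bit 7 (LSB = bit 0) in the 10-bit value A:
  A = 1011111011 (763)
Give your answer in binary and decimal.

Mask = ~(1 << 7) = 1101111111
Bit 7 of A is 1, so AND-ing with the mask clears it to 0.
  1011111011
& 1101111111
------------
  1001111011

Answer: 1001111011 (635)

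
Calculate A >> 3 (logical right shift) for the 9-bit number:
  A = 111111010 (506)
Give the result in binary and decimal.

Logical shift right by 3: drop the bottom 3 bit(s), prepend 3 zero(s) on the left.
  111111010  ->  keep [111111], discard [010], prepend 000
= 000111111

Answer: 000111111 (63)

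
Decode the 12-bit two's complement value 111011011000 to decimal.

MSB is 1, so the value is negative. Find the magnitude:
1. Invert bits:  000100100111
2. Add 1:        000100101000  = 296
3. Apply sign:   -296

Answer: -296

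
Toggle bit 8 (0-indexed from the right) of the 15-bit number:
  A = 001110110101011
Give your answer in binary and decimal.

Mask = 1 << 8 = 000000100000000
Bit 8 of A is 1; XOR with the mask flips it to 0.
  001110110101011
^ 000000100000000
-----------------
  001110010101011

Answer: 001110010101011 (7339)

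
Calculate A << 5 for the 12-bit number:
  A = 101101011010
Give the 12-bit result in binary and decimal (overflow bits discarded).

Shift left by 5: drop the top 5 bit(s), append 5 zero(s) on the right.
  101101011010  ->  discard [10110], keep [1011010], append 00000
= 101101000000

Answer: 101101000000 (2880)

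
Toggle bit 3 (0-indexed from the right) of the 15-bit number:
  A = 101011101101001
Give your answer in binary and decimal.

Mask = 1 << 3 = 000000000001000
Bit 3 of A is 1; XOR with the mask flips it to 0.
  101011101101001
^ 000000000001000
-----------------
  101011101100001

Answer: 101011101100001 (22369)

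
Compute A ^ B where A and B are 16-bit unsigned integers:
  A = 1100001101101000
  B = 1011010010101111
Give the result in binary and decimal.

Apply ^ to each column (1 where bits differ):
  1100001101101000
^ 1011010010101111
------------------
  0111011111000111

Answer: 0111011111000111 (30663)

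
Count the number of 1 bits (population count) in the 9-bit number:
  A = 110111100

110111100
1-bits at positions (from bit 0 = LSB): 2, 3, 4, 5, 7, 8
Count = 6

Answer: 6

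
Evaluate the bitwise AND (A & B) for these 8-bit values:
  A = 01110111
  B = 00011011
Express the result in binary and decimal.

Apply & to each column (1 only where both bits are 1):
  01110111
& 00011011
----------
  00010011

Answer: 00010011 (19)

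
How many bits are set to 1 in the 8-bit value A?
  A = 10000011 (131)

10000011
1-bits at positions (from bit 0 = LSB): 0, 1, 7
Count = 3

Answer: 3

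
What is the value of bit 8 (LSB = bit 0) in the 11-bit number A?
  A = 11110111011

Bit 8 is the 9th from the right.
  11110111011
    ^
That bit is 1.

Answer: 1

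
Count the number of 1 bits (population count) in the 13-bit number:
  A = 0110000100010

0110000100010
1-bits at positions (from bit 0 = LSB): 1, 5, 10, 11
Count = 4

Answer: 4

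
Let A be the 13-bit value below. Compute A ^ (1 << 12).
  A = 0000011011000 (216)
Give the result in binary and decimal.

Mask = 1 << 12 = 1000000000000
Bit 12 of A is 0; XOR with the mask flips it to 1.
  0000011011000
^ 1000000000000
---------------
  1000011011000

Answer: 1000011011000 (4312)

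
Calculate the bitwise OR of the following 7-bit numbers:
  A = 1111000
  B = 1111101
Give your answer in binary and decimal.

Apply | to each column (1 where either bit is 1):
  1111000
| 1111101
---------
  1111101

Answer: 1111101 (125)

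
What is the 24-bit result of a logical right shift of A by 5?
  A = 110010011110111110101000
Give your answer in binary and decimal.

Logical shift right by 5: drop the bottom 5 bit(s), prepend 5 zero(s) on the left.
  110010011110111110101000  ->  keep [1100100111101111101], discard [01000], prepend 00000
= 000001100100111101111101

Answer: 000001100100111101111101 (413565)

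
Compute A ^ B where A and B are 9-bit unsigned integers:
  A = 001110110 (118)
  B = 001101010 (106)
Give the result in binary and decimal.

Apply ^ to each column (1 where bits differ):
  001110110
^ 001101010
-----------
  000011100

Answer: 000011100 (28)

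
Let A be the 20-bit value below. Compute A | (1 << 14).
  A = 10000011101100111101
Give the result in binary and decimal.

Mask = 1 << 14 = 00000100000000000000
Bit 14 of A is 0, so OR-ing with the mask flips it to 1.
  10000011101100111101
| 00000100000000000000
----------------------
  10000111101100111101

Answer: 10000111101100111101 (555837)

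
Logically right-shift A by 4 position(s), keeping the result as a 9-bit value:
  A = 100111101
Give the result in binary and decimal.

Logical shift right by 4: drop the bottom 4 bit(s), prepend 4 zero(s) on the left.
  100111101  ->  keep [10011], discard [1101], prepend 0000
= 000010011

Answer: 000010011 (19)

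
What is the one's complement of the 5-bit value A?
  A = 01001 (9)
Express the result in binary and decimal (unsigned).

Flip each bit (0->1, 1->0):
  01001
  10110

Answer: 10110 (22)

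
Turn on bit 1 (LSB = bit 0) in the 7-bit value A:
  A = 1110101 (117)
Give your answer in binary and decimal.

Mask = 1 << 1 = 0000010
Bit 1 of A is 0, so OR-ing with the mask flips it to 1.
  1110101
| 0000010
---------
  1110111

Answer: 1110111 (119)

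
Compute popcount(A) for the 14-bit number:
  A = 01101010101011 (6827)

01101010101011
1-bits at positions (from bit 0 = LSB): 0, 1, 3, 5, 7, 9, 11, 12
Count = 8

Answer: 8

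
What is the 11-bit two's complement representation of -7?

1. Binary of +7:  00000000111
2. Invert bits:     11111111000
3. Add 1:           11111111001

Answer: 11111111001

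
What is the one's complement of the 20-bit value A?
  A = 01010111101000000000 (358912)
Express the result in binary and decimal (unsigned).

Flip each bit (0->1, 1->0):
  01010111101000000000
  10101000010111111111

Answer: 10101000010111111111 (689663)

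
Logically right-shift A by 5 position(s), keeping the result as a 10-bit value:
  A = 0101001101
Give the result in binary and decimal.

Logical shift right by 5: drop the bottom 5 bit(s), prepend 5 zero(s) on the left.
  0101001101  ->  keep [01010], discard [01101], prepend 00000
= 0000001010

Answer: 0000001010 (10)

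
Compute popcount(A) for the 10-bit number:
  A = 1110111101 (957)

1110111101
1-bits at positions (from bit 0 = LSB): 0, 2, 3, 4, 5, 7, 8, 9
Count = 8

Answer: 8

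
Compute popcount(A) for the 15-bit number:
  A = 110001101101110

110001101101110
1-bits at positions (from bit 0 = LSB): 1, 2, 3, 5, 6, 8, 9, 13, 14
Count = 9

Answer: 9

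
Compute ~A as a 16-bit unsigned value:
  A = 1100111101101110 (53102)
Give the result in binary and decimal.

Flip each bit (0->1, 1->0):
  1100111101101110
  0011000010010001

Answer: 0011000010010001 (12433)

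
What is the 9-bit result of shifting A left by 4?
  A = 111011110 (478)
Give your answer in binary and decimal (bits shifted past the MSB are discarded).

Shift left by 4: drop the top 4 bit(s), append 4 zero(s) on the right.
  111011110  ->  discard [1110], keep [11110], append 0000
= 111100000

Answer: 111100000 (480)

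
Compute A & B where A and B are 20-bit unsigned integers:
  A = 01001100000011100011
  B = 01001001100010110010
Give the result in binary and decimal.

Apply & to each column (1 only where both bits are 1):
  01001100000011100011
& 01001001100010110010
----------------------
  01001000000010100010

Answer: 01001000000010100010 (295074)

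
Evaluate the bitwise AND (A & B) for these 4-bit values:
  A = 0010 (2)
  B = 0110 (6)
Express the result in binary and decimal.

Apply & to each column (1 only where both bits are 1):
  0010
& 0110
------
  0010

Answer: 0010 (2)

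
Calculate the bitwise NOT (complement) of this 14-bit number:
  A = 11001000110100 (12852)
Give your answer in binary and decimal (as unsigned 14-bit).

Flip each bit (0->1, 1->0):
  11001000110100
  00110111001011

Answer: 00110111001011 (3531)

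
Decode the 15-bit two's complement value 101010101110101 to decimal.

MSB is 1, so the value is negative. Find the magnitude:
1. Invert bits:  010101010001010
2. Add 1:        010101010001011  = 10891
3. Apply sign:   -10891

Answer: -10891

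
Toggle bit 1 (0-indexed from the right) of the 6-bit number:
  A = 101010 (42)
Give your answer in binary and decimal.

Mask = 1 << 1 = 000010
Bit 1 of A is 1; XOR with the mask flips it to 0.
  101010
^ 000010
--------
  101000

Answer: 101000 (40)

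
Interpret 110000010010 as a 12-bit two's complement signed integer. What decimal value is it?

MSB is 1, so the value is negative. Find the magnitude:
1. Invert bits:  001111101101
2. Add 1:        001111101110  = 1006
3. Apply sign:   -1006

Answer: -1006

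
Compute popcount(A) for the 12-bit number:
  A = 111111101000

111111101000
1-bits at positions (from bit 0 = LSB): 3, 5, 6, 7, 8, 9, 10, 11
Count = 8

Answer: 8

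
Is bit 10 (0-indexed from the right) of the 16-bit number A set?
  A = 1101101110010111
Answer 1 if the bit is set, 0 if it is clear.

Bit 10 is the 11th from the right.
  1101101110010111
       ^
That bit is 0.

Answer: 0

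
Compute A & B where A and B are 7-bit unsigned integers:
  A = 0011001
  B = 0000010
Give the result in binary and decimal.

Apply & to each column (1 only where both bits are 1):
  0011001
& 0000010
---------
  0000000

Answer: 0000000 (0)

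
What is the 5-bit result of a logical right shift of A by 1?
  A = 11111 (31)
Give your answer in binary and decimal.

Logical shift right by 1: drop the bottom 1 bit(s), prepend 1 zero(s) on the left.
  11111  ->  keep [1111], discard [1], prepend 0
= 01111

Answer: 01111 (15)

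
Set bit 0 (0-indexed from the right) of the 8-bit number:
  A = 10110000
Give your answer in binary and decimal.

Mask = 1 << 0 = 00000001
Bit 0 of A is 0, so OR-ing with the mask flips it to 1.
  10110000
| 00000001
----------
  10110001

Answer: 10110001 (177)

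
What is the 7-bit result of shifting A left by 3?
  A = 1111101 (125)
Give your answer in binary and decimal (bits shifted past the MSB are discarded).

Shift left by 3: drop the top 3 bit(s), append 3 zero(s) on the right.
  1111101  ->  discard [111], keep [1101], append 000
= 1101000

Answer: 1101000 (104)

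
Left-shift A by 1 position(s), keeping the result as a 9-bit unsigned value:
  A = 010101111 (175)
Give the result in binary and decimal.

Shift left by 1: drop the top 1 bit(s), append 1 zero(s) on the right.
  010101111  ->  discard [0], keep [10101111], append 0
= 101011110

Answer: 101011110 (350)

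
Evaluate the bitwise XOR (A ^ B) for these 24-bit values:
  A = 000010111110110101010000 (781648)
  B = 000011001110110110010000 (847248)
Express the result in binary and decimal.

Apply ^ to each column (1 where bits differ):
  000010111110110101010000
^ 000011001110110110010000
--------------------------
  000001110000000011000000

Answer: 000001110000000011000000 (458944)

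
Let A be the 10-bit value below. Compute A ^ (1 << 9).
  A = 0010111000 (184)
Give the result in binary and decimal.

Mask = 1 << 9 = 1000000000
Bit 9 of A is 0; XOR with the mask flips it to 1.
  0010111000
^ 1000000000
------------
  1010111000

Answer: 1010111000 (696)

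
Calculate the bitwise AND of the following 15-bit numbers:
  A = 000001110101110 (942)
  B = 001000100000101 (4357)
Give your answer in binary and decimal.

Apply & to each column (1 only where both bits are 1):
  000001110101110
& 001000100000101
-----------------
  000000100000100

Answer: 000000100000100 (260)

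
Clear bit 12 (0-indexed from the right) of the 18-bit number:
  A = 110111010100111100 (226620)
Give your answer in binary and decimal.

Mask = ~(1 << 12) = 111110111111111111
Bit 12 of A is 1, so AND-ing with the mask clears it to 0.
  110111010100111100
& 111110111111111111
--------------------
  110110010100111100

Answer: 110110010100111100 (222524)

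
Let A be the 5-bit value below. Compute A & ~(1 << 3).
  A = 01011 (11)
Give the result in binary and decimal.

Mask = ~(1 << 3) = 10111
Bit 3 of A is 1, so AND-ing with the mask clears it to 0.
  01011
& 10111
-------
  00011

Answer: 00011 (3)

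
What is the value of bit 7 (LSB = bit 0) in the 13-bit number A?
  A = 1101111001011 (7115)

Bit 7 is the 8th from the right.
  1101111001011
       ^
That bit is 1.

Answer: 1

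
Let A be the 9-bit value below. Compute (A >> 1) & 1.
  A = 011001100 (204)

Bit 1 is the 2nd from the right.
  011001100
         ^
That bit is 0.

Answer: 0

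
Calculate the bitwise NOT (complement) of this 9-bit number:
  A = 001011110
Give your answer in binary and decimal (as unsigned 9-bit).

Flip each bit (0->1, 1->0):
  001011110
  110100001

Answer: 110100001 (417)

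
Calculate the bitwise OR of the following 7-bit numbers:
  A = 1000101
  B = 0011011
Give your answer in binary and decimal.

Apply | to each column (1 where either bit is 1):
  1000101
| 0011011
---------
  1011111

Answer: 1011111 (95)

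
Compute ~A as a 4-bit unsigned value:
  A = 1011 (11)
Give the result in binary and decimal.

Flip each bit (0->1, 1->0):
  1011
  0100

Answer: 0100 (4)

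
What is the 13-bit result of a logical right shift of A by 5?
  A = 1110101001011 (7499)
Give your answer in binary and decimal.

Logical shift right by 5: drop the bottom 5 bit(s), prepend 5 zero(s) on the left.
  1110101001011  ->  keep [11101010], discard [01011], prepend 00000
= 0000011101010

Answer: 0000011101010 (234)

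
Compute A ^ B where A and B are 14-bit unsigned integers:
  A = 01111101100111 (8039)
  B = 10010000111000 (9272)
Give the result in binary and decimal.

Apply ^ to each column (1 where bits differ):
  01111101100111
^ 10010000111000
----------------
  11101101011111

Answer: 11101101011111 (15199)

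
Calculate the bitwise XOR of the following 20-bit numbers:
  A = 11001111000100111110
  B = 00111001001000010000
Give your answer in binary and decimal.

Apply ^ to each column (1 where bits differ):
  11001111000100111110
^ 00111001001000010000
----------------------
  11110110001100101110

Answer: 11110110001100101110 (1008430)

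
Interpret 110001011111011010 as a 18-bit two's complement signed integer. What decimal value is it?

MSB is 1, so the value is negative. Find the magnitude:
1. Invert bits:  001110100000100101
2. Add 1:        001110100000100110  = 59430
3. Apply sign:   -59430

Answer: -59430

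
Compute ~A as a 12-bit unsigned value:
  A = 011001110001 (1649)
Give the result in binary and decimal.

Flip each bit (0->1, 1->0):
  011001110001
  100110001110

Answer: 100110001110 (2446)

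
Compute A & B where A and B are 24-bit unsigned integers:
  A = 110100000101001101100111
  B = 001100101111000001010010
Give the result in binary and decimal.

Apply & to each column (1 only where both bits are 1):
  110100000101001101100111
& 001100101111000001010010
--------------------------
  000100000101000001000010

Answer: 000100000101000001000010 (1069122)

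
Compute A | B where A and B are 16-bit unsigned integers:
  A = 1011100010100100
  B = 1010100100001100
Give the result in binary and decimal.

Apply | to each column (1 where either bit is 1):
  1011100010100100
| 1010100100001100
------------------
  1011100110101100

Answer: 1011100110101100 (47532)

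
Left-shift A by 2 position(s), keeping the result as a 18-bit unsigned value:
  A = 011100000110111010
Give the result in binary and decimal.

Shift left by 2: drop the top 2 bit(s), append 2 zero(s) on the right.
  011100000110111010  ->  discard [01], keep [1100000110111010], append 00
= 110000011011101000

Answer: 110000011011101000 (198376)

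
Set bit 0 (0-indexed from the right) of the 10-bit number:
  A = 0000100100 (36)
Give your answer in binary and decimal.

Mask = 1 << 0 = 0000000001
Bit 0 of A is 0, so OR-ing with the mask flips it to 1.
  0000100100
| 0000000001
------------
  0000100101

Answer: 0000100101 (37)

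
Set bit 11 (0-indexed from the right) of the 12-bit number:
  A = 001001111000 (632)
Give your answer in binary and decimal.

Mask = 1 << 11 = 100000000000
Bit 11 of A is 0, so OR-ing with the mask flips it to 1.
  001001111000
| 100000000000
--------------
  101001111000

Answer: 101001111000 (2680)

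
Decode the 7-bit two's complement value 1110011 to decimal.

MSB is 1, so the value is negative. Find the magnitude:
1. Invert bits:  0001100
2. Add 1:        0001101  = 13
3. Apply sign:   -13

Answer: -13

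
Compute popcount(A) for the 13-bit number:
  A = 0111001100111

0111001100111
1-bits at positions (from bit 0 = LSB): 0, 1, 2, 5, 6, 9, 10, 11
Count = 8

Answer: 8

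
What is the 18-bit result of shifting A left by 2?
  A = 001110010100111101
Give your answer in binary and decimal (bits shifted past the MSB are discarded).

Shift left by 2: drop the top 2 bit(s), append 2 zero(s) on the right.
  001110010100111101  ->  discard [00], keep [1110010100111101], append 00
= 111001010011110100

Answer: 111001010011110100 (234740)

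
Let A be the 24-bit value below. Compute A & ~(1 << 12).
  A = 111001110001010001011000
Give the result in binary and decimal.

Mask = ~(1 << 12) = 111111111110111111111111
Bit 12 of A is 1, so AND-ing with the mask clears it to 0.
  111001110001010001011000
& 111111111110111111111111
--------------------------
  111001110000010001011000

Answer: 111001110000010001011000 (15139928)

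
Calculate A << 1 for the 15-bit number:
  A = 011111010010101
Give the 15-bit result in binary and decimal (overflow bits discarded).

Shift left by 1: drop the top 1 bit(s), append 1 zero(s) on the right.
  011111010010101  ->  discard [0], keep [11111010010101], append 0
= 111110100101010

Answer: 111110100101010 (32042)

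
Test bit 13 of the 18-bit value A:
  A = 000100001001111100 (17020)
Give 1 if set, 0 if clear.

Bit 13 is the 14th from the right.
  000100001001111100
      ^
That bit is 0.

Answer: 0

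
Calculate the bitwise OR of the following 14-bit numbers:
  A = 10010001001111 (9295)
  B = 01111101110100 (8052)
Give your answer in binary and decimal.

Apply | to each column (1 where either bit is 1):
  10010001001111
| 01111101110100
----------------
  11111101111111

Answer: 11111101111111 (16255)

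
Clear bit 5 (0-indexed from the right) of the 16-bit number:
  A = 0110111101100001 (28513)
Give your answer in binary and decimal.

Mask = ~(1 << 5) = 1111111111011111
Bit 5 of A is 1, so AND-ing with the mask clears it to 0.
  0110111101100001
& 1111111111011111
------------------
  0110111101000001

Answer: 0110111101000001 (28481)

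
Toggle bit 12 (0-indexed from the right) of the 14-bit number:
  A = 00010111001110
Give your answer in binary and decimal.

Mask = 1 << 12 = 01000000000000
Bit 12 of A is 0; XOR with the mask flips it to 1.
  00010111001110
^ 01000000000000
----------------
  01010111001110

Answer: 01010111001110 (5582)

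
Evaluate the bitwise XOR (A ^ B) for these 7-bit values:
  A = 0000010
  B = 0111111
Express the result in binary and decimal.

Apply ^ to each column (1 where bits differ):
  0000010
^ 0111111
---------
  0111101

Answer: 0111101 (61)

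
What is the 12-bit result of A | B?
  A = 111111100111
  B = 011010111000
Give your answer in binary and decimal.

Apply | to each column (1 where either bit is 1):
  111111100111
| 011010111000
--------------
  111111111111

Answer: 111111111111 (4095)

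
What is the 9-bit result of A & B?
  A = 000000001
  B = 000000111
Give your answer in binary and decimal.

Apply & to each column (1 only where both bits are 1):
  000000001
& 000000111
-----------
  000000001

Answer: 000000001 (1)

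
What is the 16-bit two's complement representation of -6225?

1. Binary of +6225:  0001100001010001
2. Invert bits:     1110011110101110
3. Add 1:           1110011110101111

Answer: 1110011110101111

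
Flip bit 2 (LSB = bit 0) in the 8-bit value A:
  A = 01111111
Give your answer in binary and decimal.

Mask = 1 << 2 = 00000100
Bit 2 of A is 1; XOR with the mask flips it to 0.
  01111111
^ 00000100
----------
  01111011

Answer: 01111011 (123)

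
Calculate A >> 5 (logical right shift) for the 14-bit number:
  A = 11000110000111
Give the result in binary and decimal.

Logical shift right by 5: drop the bottom 5 bit(s), prepend 5 zero(s) on the left.
  11000110000111  ->  keep [110001100], discard [00111], prepend 00000
= 00000110001100

Answer: 00000110001100 (396)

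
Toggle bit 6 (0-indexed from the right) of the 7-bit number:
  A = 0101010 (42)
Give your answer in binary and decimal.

Mask = 1 << 6 = 1000000
Bit 6 of A is 0; XOR with the mask flips it to 1.
  0101010
^ 1000000
---------
  1101010

Answer: 1101010 (106)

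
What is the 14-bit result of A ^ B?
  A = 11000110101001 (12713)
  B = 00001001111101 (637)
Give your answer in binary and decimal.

Apply ^ to each column (1 where bits differ):
  11000110101001
^ 00001001111101
----------------
  11001111010100

Answer: 11001111010100 (13268)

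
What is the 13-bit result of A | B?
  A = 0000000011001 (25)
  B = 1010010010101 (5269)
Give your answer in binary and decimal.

Apply | to each column (1 where either bit is 1):
  0000000011001
| 1010010010101
---------------
  1010010011101

Answer: 1010010011101 (5277)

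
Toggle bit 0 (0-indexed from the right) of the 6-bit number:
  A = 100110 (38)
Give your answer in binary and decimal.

Mask = 1 << 0 = 000001
Bit 0 of A is 0; XOR with the mask flips it to 1.
  100110
^ 000001
--------
  100111

Answer: 100111 (39)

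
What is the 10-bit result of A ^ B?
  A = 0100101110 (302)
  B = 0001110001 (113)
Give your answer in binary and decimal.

Apply ^ to each column (1 where bits differ):
  0100101110
^ 0001110001
------------
  0101011111

Answer: 0101011111 (351)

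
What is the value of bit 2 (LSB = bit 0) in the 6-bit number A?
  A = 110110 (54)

Bit 2 is the 3rd from the right.
  110110
     ^
That bit is 1.

Answer: 1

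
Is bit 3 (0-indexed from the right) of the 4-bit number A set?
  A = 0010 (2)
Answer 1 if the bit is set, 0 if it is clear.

Bit 3 is the 4th from the right.
  0010
  ^
That bit is 0.

Answer: 0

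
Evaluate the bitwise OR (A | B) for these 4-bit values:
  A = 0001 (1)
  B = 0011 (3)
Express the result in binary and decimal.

Apply | to each column (1 where either bit is 1):
  0001
| 0011
------
  0011

Answer: 0011 (3)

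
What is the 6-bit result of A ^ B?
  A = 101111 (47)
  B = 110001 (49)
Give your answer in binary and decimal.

Apply ^ to each column (1 where bits differ):
  101111
^ 110001
--------
  011110

Answer: 011110 (30)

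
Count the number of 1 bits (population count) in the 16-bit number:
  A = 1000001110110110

1000001110110110
1-bits at positions (from bit 0 = LSB): 1, 2, 4, 5, 7, 8, 9, 15
Count = 8

Answer: 8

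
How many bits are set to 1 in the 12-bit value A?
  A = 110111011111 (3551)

110111011111
1-bits at positions (from bit 0 = LSB): 0, 1, 2, 3, 4, 6, 7, 8, 10, 11
Count = 10

Answer: 10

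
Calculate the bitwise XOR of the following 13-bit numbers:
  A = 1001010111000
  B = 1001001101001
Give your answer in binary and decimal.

Apply ^ to each column (1 where bits differ):
  1001010111000
^ 1001001101001
---------------
  0000011010001

Answer: 0000011010001 (209)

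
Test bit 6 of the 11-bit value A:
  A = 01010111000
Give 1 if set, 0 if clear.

Bit 6 is the 7th from the right.
  01010111000
      ^
That bit is 0.

Answer: 0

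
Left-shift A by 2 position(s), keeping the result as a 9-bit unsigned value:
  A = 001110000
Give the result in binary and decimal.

Shift left by 2: drop the top 2 bit(s), append 2 zero(s) on the right.
  001110000  ->  discard [00], keep [1110000], append 00
= 111000000

Answer: 111000000 (448)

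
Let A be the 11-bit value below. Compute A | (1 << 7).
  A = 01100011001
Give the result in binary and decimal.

Mask = 1 << 7 = 00010000000
Bit 7 of A is 0, so OR-ing with the mask flips it to 1.
  01100011001
| 00010000000
-------------
  01110011001

Answer: 01110011001 (921)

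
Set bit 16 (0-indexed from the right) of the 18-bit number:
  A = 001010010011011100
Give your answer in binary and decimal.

Mask = 1 << 16 = 010000000000000000
Bit 16 of A is 0, so OR-ing with the mask flips it to 1.
  001010010011011100
| 010000000000000000
--------------------
  011010010011011100

Answer: 011010010011011100 (107740)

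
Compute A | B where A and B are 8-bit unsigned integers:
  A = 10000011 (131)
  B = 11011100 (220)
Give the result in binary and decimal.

Apply | to each column (1 where either bit is 1):
  10000011
| 11011100
----------
  11011111

Answer: 11011111 (223)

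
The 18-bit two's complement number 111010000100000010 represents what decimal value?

MSB is 1, so the value is negative. Find the magnitude:
1. Invert bits:  000101111011111101
2. Add 1:        000101111011111110  = 24318
3. Apply sign:   -24318

Answer: -24318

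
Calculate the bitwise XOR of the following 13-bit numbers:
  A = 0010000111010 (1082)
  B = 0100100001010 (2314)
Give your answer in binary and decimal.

Apply ^ to each column (1 where bits differ):
  0010000111010
^ 0100100001010
---------------
  0110100110000

Answer: 0110100110000 (3376)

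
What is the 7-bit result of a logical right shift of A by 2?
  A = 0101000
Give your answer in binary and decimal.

Logical shift right by 2: drop the bottom 2 bit(s), prepend 2 zero(s) on the left.
  0101000  ->  keep [01010], discard [00], prepend 00
= 0001010

Answer: 0001010 (10)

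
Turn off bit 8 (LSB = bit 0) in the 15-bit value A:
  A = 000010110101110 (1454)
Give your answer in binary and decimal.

Mask = ~(1 << 8) = 111111011111111
Bit 8 of A is 1, so AND-ing with the mask clears it to 0.
  000010110101110
& 111111011111111
-----------------
  000010010101110

Answer: 000010010101110 (1198)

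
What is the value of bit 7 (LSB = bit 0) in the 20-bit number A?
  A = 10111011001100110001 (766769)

Bit 7 is the 8th from the right.
  10111011001100110001
              ^
That bit is 0.

Answer: 0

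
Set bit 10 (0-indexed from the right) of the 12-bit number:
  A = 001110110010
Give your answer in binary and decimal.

Mask = 1 << 10 = 010000000000
Bit 10 of A is 0, so OR-ing with the mask flips it to 1.
  001110110010
| 010000000000
--------------
  011110110010

Answer: 011110110010 (1970)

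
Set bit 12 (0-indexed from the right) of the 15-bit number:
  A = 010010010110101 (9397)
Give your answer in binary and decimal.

Mask = 1 << 12 = 001000000000000
Bit 12 of A is 0, so OR-ing with the mask flips it to 1.
  010010010110101
| 001000000000000
-----------------
  011010010110101

Answer: 011010010110101 (13493)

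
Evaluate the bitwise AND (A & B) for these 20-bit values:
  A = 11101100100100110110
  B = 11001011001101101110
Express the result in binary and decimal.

Apply & to each column (1 only where both bits are 1):
  11101100100100110110
& 11001011001101101110
----------------------
  11001000000100100110

Answer: 11001000000100100110 (819494)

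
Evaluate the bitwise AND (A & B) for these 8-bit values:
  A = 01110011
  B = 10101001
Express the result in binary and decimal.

Apply & to each column (1 only where both bits are 1):
  01110011
& 10101001
----------
  00100001

Answer: 00100001 (33)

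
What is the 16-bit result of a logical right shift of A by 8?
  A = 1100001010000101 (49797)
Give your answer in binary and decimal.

Logical shift right by 8: drop the bottom 8 bit(s), prepend 8 zero(s) on the left.
  1100001010000101  ->  keep [11000010], discard [10000101], prepend 00000000
= 0000000011000010

Answer: 0000000011000010 (194)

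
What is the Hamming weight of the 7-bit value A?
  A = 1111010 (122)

1111010
1-bits at positions (from bit 0 = LSB): 1, 3, 4, 5, 6
Count = 5

Answer: 5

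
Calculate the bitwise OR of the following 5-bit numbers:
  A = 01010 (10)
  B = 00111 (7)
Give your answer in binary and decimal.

Apply | to each column (1 where either bit is 1):
  01010
| 00111
-------
  01111

Answer: 01111 (15)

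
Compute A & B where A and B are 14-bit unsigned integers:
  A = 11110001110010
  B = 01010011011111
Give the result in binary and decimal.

Apply & to each column (1 only where both bits are 1):
  11110001110010
& 01010011011111
----------------
  01010001010010

Answer: 01010001010010 (5202)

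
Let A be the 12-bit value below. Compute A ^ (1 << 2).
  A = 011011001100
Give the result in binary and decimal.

Mask = 1 << 2 = 000000000100
Bit 2 of A is 1; XOR with the mask flips it to 0.
  011011001100
^ 000000000100
--------------
  011011001000

Answer: 011011001000 (1736)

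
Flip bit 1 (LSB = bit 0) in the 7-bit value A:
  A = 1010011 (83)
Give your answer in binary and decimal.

Mask = 1 << 1 = 0000010
Bit 1 of A is 1; XOR with the mask flips it to 0.
  1010011
^ 0000010
---------
  1010001

Answer: 1010001 (81)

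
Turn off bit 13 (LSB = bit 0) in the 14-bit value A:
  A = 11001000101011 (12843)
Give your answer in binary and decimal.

Mask = ~(1 << 13) = 01111111111111
Bit 13 of A is 1, so AND-ing with the mask clears it to 0.
  11001000101011
& 01111111111111
----------------
  01001000101011

Answer: 01001000101011 (4651)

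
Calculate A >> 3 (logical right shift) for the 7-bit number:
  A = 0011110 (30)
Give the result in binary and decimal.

Logical shift right by 3: drop the bottom 3 bit(s), prepend 3 zero(s) on the left.
  0011110  ->  keep [0011], discard [110], prepend 000
= 0000011

Answer: 0000011 (3)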